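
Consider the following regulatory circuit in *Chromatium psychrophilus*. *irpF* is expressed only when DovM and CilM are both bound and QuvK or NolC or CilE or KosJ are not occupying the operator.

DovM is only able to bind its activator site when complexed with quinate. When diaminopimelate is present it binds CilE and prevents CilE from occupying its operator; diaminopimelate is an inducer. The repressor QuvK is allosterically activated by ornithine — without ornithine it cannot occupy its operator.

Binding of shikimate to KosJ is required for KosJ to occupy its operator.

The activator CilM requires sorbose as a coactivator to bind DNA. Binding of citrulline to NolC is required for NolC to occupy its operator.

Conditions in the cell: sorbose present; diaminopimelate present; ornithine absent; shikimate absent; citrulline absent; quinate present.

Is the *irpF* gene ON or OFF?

Ornithine is absent, so QuvK is inactive.
Citrulline is absent, so NolC is inactive.
Quinate is present, so DovM is active.
Sorbose is present, so CilM is active.
Diaminopimelate is present, so CilE is inactive.
Shikimate is absent, so KosJ is inactive.
No repressor is bound and DovM and CilM are active, so *irpF* is transcribed.

ON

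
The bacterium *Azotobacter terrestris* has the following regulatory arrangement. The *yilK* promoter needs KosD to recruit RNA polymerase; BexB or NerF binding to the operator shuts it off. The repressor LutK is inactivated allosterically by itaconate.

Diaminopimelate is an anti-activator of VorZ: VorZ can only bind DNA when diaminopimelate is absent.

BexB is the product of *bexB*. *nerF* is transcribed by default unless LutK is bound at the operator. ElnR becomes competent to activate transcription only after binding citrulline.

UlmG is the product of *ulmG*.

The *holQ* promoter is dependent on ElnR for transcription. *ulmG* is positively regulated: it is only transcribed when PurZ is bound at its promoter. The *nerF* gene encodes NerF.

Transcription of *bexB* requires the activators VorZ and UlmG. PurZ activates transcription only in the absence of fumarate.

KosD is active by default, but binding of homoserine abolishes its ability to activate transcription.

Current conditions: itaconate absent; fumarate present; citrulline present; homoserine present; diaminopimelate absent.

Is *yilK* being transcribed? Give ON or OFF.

OFF

Diaminopimelate is absent, so VorZ is active.
Fumarate is present, so PurZ is inactive.
Required activator PurZ is absent, so *ulmG* is not transcribed.
So UlmG is not produced.
Required activator UlmG is absent, so *bexB* is not transcribed.
So BexB is not produced.
Homoserine is present, so KosD is inactive.
Itaconate is absent, so LutK is active.
With repressor LutK bound, *nerF* is not transcribed.
So NerF is not produced.
Required activator KosD is absent, so *yilK* is not transcribed.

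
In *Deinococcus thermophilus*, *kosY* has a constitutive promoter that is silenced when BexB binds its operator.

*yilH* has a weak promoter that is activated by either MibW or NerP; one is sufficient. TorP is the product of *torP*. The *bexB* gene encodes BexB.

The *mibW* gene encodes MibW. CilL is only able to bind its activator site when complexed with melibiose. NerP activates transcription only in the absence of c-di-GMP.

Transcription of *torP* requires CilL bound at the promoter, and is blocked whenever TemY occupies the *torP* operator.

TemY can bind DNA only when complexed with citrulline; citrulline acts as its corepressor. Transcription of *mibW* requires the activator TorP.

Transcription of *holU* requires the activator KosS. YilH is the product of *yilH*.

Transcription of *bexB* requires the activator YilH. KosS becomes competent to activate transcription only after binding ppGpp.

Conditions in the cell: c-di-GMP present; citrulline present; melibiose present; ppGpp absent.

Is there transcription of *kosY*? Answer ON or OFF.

Melibiose is present, so CilL is active.
Citrulline is present, so TemY is active.
With repressor TemY bound, *torP* is not transcribed.
So TorP is not produced.
Required activator TorP is absent, so *mibW* is not transcribed.
So MibW is not produced.
c-di-GMP is present, so NerP is inactive.
No activator is available at the *yilH* promoter, so *yilH* is not transcribed.
So YilH is not produced.
Required activator YilH is absent, so *bexB* is not transcribed.
So BexB is not produced.
With no repressor bound, *kosY* is transcribed.

ON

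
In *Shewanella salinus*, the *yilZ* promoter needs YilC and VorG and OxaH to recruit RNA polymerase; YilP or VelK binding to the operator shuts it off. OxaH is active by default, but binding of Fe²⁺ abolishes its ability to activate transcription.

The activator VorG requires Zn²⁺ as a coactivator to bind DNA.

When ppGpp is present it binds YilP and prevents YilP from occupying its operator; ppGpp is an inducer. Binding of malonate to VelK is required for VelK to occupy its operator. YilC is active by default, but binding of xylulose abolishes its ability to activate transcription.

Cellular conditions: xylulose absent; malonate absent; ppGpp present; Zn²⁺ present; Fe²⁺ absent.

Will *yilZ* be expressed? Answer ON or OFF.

Xylulose is absent, so YilC is active.
Zn²⁺ is present, so VorG is active.
ppGpp is present, so YilP is inactive.
Fe²⁺ is absent, so OxaH is active.
Malonate is absent, so VelK is inactive.
No repressor is bound and YilC and VorG and OxaH are active, so *yilZ* is transcribed.

ON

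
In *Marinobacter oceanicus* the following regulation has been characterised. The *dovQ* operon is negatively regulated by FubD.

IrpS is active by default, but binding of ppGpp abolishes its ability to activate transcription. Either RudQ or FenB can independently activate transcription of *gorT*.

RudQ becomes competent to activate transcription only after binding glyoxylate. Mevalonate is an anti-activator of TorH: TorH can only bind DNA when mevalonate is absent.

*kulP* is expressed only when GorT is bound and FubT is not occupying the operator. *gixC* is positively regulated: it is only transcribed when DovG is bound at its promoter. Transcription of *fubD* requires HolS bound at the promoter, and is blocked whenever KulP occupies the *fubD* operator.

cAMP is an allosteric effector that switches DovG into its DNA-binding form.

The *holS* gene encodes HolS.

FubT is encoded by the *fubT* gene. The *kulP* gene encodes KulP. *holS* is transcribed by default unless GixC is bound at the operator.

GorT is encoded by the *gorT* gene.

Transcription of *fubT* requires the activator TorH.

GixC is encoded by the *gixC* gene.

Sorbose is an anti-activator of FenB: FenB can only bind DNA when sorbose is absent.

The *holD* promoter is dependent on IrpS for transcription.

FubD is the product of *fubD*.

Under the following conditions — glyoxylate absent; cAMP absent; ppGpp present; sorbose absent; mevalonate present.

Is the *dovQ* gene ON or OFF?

ON

cAMP is absent, so DovG is inactive.
Required activator DovG is absent, so *gixC* is not transcribed.
So GixC is not produced.
With no repressor bound, *holS* is transcribed.
So HolS is produced and active.
Glyoxylate is absent, so RudQ is inactive.
Sorbose is absent, so FenB is active.
Activator FenB is present, so *gorT* is transcribed.
So GorT is produced and active.
Mevalonate is present, so TorH is inactive.
Required activator TorH is absent, so *fubT* is not transcribed.
So FubT is not produced.
No repressor is bound and GorT is active, so *kulP* is transcribed.
So KulP is produced and active.
With repressor KulP bound, *fubD* is not transcribed.
So FubD is not produced.
With no repressor bound, *dovQ* is transcribed.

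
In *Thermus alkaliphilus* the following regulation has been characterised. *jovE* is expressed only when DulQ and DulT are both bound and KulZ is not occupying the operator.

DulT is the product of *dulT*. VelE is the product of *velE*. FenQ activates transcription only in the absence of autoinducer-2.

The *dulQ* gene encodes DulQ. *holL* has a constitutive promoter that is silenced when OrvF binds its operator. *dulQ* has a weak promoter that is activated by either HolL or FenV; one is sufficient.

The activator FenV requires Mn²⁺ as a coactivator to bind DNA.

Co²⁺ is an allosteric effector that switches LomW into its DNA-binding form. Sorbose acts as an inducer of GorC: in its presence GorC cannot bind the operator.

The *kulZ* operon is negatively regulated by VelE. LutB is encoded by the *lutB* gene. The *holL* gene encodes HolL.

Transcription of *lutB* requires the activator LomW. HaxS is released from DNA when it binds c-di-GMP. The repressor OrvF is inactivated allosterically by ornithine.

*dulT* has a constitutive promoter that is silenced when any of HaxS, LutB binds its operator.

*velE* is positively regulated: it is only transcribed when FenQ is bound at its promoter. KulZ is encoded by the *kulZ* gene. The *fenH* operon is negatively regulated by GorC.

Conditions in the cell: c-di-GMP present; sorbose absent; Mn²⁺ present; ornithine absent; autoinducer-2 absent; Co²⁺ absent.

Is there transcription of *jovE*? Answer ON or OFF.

Ornithine is absent, so OrvF is active.
With repressor OrvF bound, *holL* is not transcribed.
So HolL is not produced.
Mn²⁺ is present, so FenV is active.
Activator FenV is present, so *dulQ* is transcribed.
So DulQ is produced and active.
Autoinducer-2 is absent, so FenQ is active.
No repressor is bound and FenQ is active, so *velE* is transcribed.
So VelE is produced and active.
With repressor VelE bound, *kulZ* is not transcribed.
So KulZ is not produced.
c-di-GMP is present, so HaxS is inactive.
Co²⁺ is absent, so LomW is inactive.
Required activator LomW is absent, so *lutB* is not transcribed.
So LutB is not produced.
With no repressor bound, *dulT* is transcribed.
So DulT is produced and active.
No repressor is bound and DulQ and DulT are active, so *jovE* is transcribed.

ON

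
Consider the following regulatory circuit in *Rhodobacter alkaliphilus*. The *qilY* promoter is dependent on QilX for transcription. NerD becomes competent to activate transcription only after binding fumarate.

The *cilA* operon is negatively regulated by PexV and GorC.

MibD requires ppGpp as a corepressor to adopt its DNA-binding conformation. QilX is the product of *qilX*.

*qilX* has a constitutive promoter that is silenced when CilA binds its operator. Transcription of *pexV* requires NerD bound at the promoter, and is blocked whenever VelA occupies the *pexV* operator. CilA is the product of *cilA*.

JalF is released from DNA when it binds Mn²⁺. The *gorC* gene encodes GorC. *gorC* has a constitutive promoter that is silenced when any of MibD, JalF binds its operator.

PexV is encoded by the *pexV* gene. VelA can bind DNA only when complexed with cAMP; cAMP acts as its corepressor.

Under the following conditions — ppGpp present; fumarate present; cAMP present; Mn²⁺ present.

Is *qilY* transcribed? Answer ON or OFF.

Fumarate is present, so NerD is active.
cAMP is present, so VelA is active.
With repressor VelA bound, *pexV* is not transcribed.
So PexV is not produced.
ppGpp is present, so MibD is active.
Mn²⁺ is present, so JalF is inactive.
With repressor MibD bound, *gorC* is not transcribed.
So GorC is not produced.
With no repressor bound, *cilA* is transcribed.
So CilA is produced and active.
With repressor CilA bound, *qilX* is not transcribed.
So QilX is not produced.
Required activator QilX is absent, so *qilY* is not transcribed.

OFF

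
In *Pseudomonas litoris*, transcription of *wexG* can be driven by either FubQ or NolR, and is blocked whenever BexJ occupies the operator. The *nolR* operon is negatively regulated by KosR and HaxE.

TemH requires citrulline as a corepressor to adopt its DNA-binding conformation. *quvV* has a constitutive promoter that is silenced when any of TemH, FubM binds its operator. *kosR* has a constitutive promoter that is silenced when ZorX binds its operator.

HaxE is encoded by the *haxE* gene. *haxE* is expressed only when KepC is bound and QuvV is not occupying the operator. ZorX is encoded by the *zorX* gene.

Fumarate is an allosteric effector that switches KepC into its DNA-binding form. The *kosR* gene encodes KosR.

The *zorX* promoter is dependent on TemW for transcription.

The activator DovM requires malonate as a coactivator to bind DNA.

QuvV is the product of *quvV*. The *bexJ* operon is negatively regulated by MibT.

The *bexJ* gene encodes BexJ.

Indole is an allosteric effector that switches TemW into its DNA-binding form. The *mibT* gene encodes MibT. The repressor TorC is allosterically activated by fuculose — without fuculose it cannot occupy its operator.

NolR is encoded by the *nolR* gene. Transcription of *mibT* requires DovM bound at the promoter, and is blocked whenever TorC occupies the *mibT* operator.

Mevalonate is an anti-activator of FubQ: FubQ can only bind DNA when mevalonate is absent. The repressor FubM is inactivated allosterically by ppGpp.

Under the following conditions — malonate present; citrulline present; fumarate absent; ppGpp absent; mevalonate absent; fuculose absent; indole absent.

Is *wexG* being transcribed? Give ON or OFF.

Mevalonate is absent, so FubQ is active.
Indole is absent, so TemW is inactive.
Required activator TemW is absent, so *zorX* is not transcribed.
So ZorX is not produced.
With no repressor bound, *kosR* is transcribed.
So KosR is produced and active.
Fumarate is absent, so KepC is inactive.
Citrulline is present, so TemH is active.
ppGpp is absent, so FubM is active.
With repressor TemH bound, *quvV* is not transcribed.
So QuvV is not produced.
Required activator KepC is absent, so *haxE* is not transcribed.
So HaxE is not produced.
With repressor KosR bound, *nolR* is not transcribed.
So NolR is not produced.
Fuculose is absent, so TorC is inactive.
Malonate is present, so DovM is active.
No repressor is bound and DovM is active, so *mibT* is transcribed.
So MibT is produced and active.
With repressor MibT bound, *bexJ* is not transcribed.
So BexJ is not produced.
Activator FubQ is present, so *wexG* is transcribed.

ON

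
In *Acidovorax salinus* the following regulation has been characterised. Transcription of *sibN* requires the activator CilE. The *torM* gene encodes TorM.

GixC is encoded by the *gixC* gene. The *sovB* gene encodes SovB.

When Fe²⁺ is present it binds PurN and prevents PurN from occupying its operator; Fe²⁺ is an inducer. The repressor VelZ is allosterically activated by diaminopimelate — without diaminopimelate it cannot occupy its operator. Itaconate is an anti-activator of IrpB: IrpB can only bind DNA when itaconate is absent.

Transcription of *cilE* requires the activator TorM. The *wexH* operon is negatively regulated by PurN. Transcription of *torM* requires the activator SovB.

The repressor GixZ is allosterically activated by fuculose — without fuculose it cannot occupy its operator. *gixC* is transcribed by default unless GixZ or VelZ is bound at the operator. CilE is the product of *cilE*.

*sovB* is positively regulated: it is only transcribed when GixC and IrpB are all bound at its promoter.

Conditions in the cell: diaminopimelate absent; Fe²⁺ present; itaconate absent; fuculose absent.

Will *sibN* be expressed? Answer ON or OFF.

ON

Fuculose is absent, so GixZ is inactive.
Diaminopimelate is absent, so VelZ is inactive.
With no repressor bound, *gixC* is transcribed.
So GixC is produced and active.
Itaconate is absent, so IrpB is active.
No repressor is bound and GixC and IrpB are active, so *sovB* is transcribed.
So SovB is produced and active.
No repressor is bound and SovB is active, so *torM* is transcribed.
So TorM is produced and active.
No repressor is bound and TorM is active, so *cilE* is transcribed.
So CilE is produced and active.
No repressor is bound and CilE is active, so *sibN* is transcribed.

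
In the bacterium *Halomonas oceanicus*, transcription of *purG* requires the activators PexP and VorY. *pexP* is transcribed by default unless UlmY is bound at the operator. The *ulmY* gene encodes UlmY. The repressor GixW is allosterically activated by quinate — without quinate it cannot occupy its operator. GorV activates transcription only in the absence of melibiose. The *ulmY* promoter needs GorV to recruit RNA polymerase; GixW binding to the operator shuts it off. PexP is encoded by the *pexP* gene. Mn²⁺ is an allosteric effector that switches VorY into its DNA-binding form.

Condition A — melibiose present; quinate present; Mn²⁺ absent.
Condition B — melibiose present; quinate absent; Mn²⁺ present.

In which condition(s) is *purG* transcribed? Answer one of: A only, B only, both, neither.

B only

Condition A:
Melibiose is present, so GorV is inactive.
Quinate is present, so GixW is active.
With repressor GixW bound, *ulmY* is not transcribed.
So UlmY is not produced.
With no repressor bound, *pexP* is transcribed.
So PexP is produced and active.
Mn²⁺ is absent, so VorY is inactive.
Required activator VorY is absent, so *purG* is not transcribed.
→ *purG* is OFF in A.
Condition B:
Melibiose is present, so GorV is inactive.
Quinate is absent, so GixW is inactive.
Required activator GorV is absent, so *ulmY* is not transcribed.
So UlmY is not produced.
With no repressor bound, *pexP* is transcribed.
So PexP is produced and active.
Mn²⁺ is present, so VorY is active.
No repressor is bound and PexP and VorY are active, so *purG* is transcribed.
→ *purG* is ON in B.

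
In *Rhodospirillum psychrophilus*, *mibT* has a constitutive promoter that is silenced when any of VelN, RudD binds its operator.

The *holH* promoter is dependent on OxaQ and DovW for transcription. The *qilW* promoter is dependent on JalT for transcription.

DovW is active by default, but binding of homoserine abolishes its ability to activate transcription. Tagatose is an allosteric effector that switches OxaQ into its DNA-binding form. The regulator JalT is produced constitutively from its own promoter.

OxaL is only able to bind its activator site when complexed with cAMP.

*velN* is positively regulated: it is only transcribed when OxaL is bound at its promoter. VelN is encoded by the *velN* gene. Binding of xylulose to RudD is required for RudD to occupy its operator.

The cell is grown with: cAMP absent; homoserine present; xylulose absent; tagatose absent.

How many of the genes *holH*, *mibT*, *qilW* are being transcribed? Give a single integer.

2

Tagatose is absent, so OxaQ is inactive.
Homoserine is present, so DovW is inactive.
Required activator OxaQ is absent, so *holH* is not transcribed.
→ *holH* is OFF.
cAMP is absent, so OxaL is inactive.
Required activator OxaL is absent, so *velN* is not transcribed.
So VelN is not produced.
Xylulose is absent, so RudD is inactive.
With no repressor bound, *mibT* is transcribed.
→ *mibT* is ON.
JalT is produced constitutively and is active.
No repressor is bound and JalT is active, so *qilW* is transcribed.
→ *qilW* is ON.
2 of the 3 genes are transcribed.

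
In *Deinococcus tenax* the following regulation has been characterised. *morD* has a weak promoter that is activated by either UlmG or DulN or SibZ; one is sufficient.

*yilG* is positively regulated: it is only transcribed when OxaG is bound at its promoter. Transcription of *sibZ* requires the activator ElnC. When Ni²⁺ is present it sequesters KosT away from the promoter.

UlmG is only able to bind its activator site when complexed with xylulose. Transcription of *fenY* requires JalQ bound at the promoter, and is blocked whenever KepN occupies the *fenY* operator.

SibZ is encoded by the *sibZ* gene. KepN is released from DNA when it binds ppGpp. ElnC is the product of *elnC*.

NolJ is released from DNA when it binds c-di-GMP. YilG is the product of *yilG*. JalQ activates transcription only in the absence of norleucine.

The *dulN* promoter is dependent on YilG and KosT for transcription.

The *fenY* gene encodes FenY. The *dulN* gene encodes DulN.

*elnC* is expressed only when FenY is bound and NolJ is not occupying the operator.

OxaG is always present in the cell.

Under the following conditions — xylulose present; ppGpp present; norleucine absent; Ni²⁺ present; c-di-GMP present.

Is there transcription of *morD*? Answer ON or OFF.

Xylulose is present, so UlmG is active.
OxaG is produced constitutively and is active.
No repressor is bound and OxaG is active, so *yilG* is transcribed.
So YilG is produced and active.
Ni²⁺ is present, so KosT is inactive.
Required activator KosT is absent, so *dulN* is not transcribed.
So DulN is not produced.
c-di-GMP is present, so NolJ is inactive.
ppGpp is present, so KepN is inactive.
Norleucine is absent, so JalQ is active.
No repressor is bound and JalQ is active, so *fenY* is transcribed.
So FenY is produced and active.
No repressor is bound and FenY is active, so *elnC* is transcribed.
So ElnC is produced and active.
No repressor is bound and ElnC is active, so *sibZ* is transcribed.
So SibZ is produced and active.
Activator UlmG is present, so *morD* is transcribed.

ON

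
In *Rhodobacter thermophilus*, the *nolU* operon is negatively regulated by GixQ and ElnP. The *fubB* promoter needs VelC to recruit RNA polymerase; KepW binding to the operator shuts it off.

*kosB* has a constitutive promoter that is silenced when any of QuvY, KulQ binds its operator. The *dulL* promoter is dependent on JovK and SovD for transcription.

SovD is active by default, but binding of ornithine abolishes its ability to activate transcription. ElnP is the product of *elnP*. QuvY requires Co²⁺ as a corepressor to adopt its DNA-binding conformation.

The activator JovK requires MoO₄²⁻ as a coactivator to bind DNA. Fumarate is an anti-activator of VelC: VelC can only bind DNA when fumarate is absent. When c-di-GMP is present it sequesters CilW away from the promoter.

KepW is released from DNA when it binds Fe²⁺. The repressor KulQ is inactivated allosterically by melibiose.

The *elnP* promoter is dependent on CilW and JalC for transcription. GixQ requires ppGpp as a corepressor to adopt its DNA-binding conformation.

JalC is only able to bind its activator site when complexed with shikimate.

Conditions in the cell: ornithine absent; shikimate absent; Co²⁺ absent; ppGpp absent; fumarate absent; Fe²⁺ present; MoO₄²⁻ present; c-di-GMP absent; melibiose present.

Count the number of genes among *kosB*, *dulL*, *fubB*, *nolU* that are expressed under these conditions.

Co²⁺ is absent, so QuvY is inactive.
Melibiose is present, so KulQ is inactive.
With no repressor bound, *kosB* is transcribed.
→ *kosB* is ON.
MoO₄²⁻ is present, so JovK is active.
Ornithine is absent, so SovD is active.
No repressor is bound and JovK and SovD are active, so *dulL* is transcribed.
→ *dulL* is ON.
Fumarate is absent, so VelC is active.
Fe²⁺ is present, so KepW is inactive.
No repressor is bound and VelC is active, so *fubB* is transcribed.
→ *fubB* is ON.
ppGpp is absent, so GixQ is inactive.
c-di-GMP is absent, so CilW is active.
Shikimate is absent, so JalC is inactive.
Required activator JalC is absent, so *elnP* is not transcribed.
So ElnP is not produced.
With no repressor bound, *nolU* is transcribed.
→ *nolU* is ON.
4 of the 4 genes are transcribed.

4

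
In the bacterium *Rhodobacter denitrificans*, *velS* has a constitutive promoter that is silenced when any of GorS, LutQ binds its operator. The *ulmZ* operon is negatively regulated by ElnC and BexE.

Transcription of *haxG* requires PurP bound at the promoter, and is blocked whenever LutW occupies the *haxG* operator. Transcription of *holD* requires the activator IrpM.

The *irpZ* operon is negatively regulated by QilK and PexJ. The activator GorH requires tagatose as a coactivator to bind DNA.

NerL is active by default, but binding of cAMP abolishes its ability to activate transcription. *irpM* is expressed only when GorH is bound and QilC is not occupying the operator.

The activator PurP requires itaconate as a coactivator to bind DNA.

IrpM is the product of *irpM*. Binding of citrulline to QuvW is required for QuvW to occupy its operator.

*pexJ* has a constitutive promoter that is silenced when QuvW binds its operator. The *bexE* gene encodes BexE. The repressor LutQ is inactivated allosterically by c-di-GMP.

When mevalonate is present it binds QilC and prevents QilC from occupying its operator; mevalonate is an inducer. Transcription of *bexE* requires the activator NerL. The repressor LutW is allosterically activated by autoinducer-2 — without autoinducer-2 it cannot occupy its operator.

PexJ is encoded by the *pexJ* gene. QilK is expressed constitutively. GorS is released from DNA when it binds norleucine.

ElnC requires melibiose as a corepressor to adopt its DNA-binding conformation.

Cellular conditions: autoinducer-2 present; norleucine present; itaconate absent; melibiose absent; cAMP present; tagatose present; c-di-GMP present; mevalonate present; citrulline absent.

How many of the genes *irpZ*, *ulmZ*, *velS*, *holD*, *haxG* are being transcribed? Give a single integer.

QilK is produced constitutively and is active.
Citrulline is absent, so QuvW is inactive.
With no repressor bound, *pexJ* is transcribed.
So PexJ is produced and active.
With repressor QilK bound, *irpZ* is not transcribed.
→ *irpZ* is OFF.
Melibiose is absent, so ElnC is inactive.
cAMP is present, so NerL is inactive.
Required activator NerL is absent, so *bexE* is not transcribed.
So BexE is not produced.
With no repressor bound, *ulmZ* is transcribed.
→ *ulmZ* is ON.
Norleucine is present, so GorS is inactive.
c-di-GMP is present, so LutQ is inactive.
With no repressor bound, *velS* is transcribed.
→ *velS* is ON.
Mevalonate is present, so QilC is inactive.
Tagatose is present, so GorH is active.
No repressor is bound and GorH is active, so *irpM* is transcribed.
So IrpM is produced and active.
No repressor is bound and IrpM is active, so *holD* is transcribed.
→ *holD* is ON.
Autoinducer-2 is present, so LutW is active.
Itaconate is absent, so PurP is inactive.
With repressor LutW bound, *haxG* is not transcribed.
→ *haxG* is OFF.
3 of the 5 genes are transcribed.

3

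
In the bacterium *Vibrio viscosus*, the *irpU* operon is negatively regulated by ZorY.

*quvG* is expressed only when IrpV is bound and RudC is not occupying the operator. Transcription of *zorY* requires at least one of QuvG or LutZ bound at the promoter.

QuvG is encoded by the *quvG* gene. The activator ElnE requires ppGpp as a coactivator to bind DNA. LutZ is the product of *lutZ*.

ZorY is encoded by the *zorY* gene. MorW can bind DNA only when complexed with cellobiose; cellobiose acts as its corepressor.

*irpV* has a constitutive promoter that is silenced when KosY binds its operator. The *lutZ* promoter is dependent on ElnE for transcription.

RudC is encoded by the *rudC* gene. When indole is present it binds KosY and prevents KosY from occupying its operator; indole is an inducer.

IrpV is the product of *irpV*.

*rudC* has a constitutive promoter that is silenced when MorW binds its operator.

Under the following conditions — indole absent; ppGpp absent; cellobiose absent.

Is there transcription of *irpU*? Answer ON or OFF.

ON

Indole is absent, so KosY is active.
With repressor KosY bound, *irpV* is not transcribed.
So IrpV is not produced.
Cellobiose is absent, so MorW is inactive.
With no repressor bound, *rudC* is transcribed.
So RudC is produced and active.
With repressor RudC bound, *quvG* is not transcribed.
So QuvG is not produced.
ppGpp is absent, so ElnE is inactive.
Required activator ElnE is absent, so *lutZ* is not transcribed.
So LutZ is not produced.
No activator is available at the *zorY* promoter, so *zorY* is not transcribed.
So ZorY is not produced.
With no repressor bound, *irpU* is transcribed.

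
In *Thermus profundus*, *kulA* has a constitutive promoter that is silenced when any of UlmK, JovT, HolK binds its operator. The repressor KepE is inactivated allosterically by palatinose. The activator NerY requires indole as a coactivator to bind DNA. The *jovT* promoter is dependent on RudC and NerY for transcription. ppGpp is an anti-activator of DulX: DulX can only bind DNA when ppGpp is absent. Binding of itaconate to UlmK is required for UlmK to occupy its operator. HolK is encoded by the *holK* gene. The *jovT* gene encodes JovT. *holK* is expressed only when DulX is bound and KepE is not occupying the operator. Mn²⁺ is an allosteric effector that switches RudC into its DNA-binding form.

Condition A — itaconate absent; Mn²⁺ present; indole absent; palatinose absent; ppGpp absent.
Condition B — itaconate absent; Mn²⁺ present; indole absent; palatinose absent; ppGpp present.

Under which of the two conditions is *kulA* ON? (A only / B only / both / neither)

Condition A:
Itaconate is absent, so UlmK is inactive.
Mn²⁺ is present, so RudC is active.
Indole is absent, so NerY is inactive.
Required activator NerY is absent, so *jovT* is not transcribed.
So JovT is not produced.
Palatinose is absent, so KepE is active.
ppGpp is absent, so DulX is active.
With repressor KepE bound, *holK* is not transcribed.
So HolK is not produced.
With no repressor bound, *kulA* is transcribed.
→ *kulA* is ON in A.
Condition B:
Itaconate is absent, so UlmK is inactive.
Mn²⁺ is present, so RudC is active.
Indole is absent, so NerY is inactive.
Required activator NerY is absent, so *jovT* is not transcribed.
So JovT is not produced.
Palatinose is absent, so KepE is active.
ppGpp is present, so DulX is inactive.
With repressor KepE bound, *holK* is not transcribed.
So HolK is not produced.
With no repressor bound, *kulA* is transcribed.
→ *kulA* is ON in B.

both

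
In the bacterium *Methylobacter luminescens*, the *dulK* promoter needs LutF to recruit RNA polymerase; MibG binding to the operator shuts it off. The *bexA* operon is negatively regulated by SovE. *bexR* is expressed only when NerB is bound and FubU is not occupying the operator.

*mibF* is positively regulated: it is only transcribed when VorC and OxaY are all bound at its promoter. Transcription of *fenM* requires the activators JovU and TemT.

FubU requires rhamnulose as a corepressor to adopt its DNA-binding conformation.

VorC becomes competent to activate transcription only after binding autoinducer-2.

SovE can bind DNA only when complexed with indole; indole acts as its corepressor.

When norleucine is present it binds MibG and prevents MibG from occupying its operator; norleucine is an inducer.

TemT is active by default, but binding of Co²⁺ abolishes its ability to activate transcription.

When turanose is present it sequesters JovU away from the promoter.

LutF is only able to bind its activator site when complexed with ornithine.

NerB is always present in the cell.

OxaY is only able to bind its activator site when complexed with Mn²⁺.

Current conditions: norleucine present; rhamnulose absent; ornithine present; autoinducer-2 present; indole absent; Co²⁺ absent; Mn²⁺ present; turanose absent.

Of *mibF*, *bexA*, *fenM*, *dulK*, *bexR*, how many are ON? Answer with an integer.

5

Autoinducer-2 is present, so VorC is active.
Mn²⁺ is present, so OxaY is active.
No repressor is bound and VorC and OxaY are active, so *mibF* is transcribed.
→ *mibF* is ON.
Indole is absent, so SovE is inactive.
With no repressor bound, *bexA* is transcribed.
→ *bexA* is ON.
Turanose is absent, so JovU is active.
Co²⁺ is absent, so TemT is active.
No repressor is bound and JovU and TemT are active, so *fenM* is transcribed.
→ *fenM* is ON.
Norleucine is present, so MibG is inactive.
Ornithine is present, so LutF is active.
No repressor is bound and LutF is active, so *dulK* is transcribed.
→ *dulK* is ON.
NerB is produced constitutively and is active.
Rhamnulose is absent, so FubU is inactive.
No repressor is bound and NerB is active, so *bexR* is transcribed.
→ *bexR* is ON.
5 of the 5 genes are transcribed.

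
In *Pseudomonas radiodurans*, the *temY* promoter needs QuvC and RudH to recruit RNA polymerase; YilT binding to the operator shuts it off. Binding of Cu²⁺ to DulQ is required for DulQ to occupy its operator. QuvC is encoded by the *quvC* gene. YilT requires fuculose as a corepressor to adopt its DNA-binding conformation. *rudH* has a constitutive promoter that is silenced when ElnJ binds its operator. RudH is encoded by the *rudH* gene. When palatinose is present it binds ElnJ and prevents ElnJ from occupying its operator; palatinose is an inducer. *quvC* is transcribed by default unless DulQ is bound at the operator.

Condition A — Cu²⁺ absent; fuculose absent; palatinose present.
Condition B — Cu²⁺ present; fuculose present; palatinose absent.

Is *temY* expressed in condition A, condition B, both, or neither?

A only

Condition A:
Cu²⁺ is absent, so DulQ is inactive.
With no repressor bound, *quvC* is transcribed.
So QuvC is produced and active.
Fuculose is absent, so YilT is inactive.
Palatinose is present, so ElnJ is inactive.
With no repressor bound, *rudH* is transcribed.
So RudH is produced and active.
No repressor is bound and QuvC and RudH are active, so *temY* is transcribed.
→ *temY* is ON in A.
Condition B:
Cu²⁺ is present, so DulQ is active.
With repressor DulQ bound, *quvC* is not transcribed.
So QuvC is not produced.
Fuculose is present, so YilT is active.
Palatinose is absent, so ElnJ is active.
With repressor ElnJ bound, *rudH* is not transcribed.
So RudH is not produced.
With repressor YilT bound, *temY* is not transcribed.
→ *temY* is OFF in B.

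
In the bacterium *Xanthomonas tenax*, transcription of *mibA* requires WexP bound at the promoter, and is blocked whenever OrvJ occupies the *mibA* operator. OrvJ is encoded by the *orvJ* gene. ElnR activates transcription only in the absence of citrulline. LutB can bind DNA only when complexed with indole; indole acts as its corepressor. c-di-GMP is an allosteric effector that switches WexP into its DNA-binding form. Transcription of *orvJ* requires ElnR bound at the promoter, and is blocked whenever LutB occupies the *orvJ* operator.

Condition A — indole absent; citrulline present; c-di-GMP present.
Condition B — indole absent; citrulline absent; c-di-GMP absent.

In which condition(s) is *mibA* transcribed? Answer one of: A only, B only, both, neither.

A only

Condition A:
Indole is absent, so LutB is inactive.
Citrulline is present, so ElnR is inactive.
Required activator ElnR is absent, so *orvJ* is not transcribed.
So OrvJ is not produced.
c-di-GMP is present, so WexP is active.
No repressor is bound and WexP is active, so *mibA* is transcribed.
→ *mibA* is ON in A.
Condition B:
Indole is absent, so LutB is inactive.
Citrulline is absent, so ElnR is active.
No repressor is bound and ElnR is active, so *orvJ* is transcribed.
So OrvJ is produced and active.
c-di-GMP is absent, so WexP is inactive.
With repressor OrvJ bound, *mibA* is not transcribed.
→ *mibA* is OFF in B.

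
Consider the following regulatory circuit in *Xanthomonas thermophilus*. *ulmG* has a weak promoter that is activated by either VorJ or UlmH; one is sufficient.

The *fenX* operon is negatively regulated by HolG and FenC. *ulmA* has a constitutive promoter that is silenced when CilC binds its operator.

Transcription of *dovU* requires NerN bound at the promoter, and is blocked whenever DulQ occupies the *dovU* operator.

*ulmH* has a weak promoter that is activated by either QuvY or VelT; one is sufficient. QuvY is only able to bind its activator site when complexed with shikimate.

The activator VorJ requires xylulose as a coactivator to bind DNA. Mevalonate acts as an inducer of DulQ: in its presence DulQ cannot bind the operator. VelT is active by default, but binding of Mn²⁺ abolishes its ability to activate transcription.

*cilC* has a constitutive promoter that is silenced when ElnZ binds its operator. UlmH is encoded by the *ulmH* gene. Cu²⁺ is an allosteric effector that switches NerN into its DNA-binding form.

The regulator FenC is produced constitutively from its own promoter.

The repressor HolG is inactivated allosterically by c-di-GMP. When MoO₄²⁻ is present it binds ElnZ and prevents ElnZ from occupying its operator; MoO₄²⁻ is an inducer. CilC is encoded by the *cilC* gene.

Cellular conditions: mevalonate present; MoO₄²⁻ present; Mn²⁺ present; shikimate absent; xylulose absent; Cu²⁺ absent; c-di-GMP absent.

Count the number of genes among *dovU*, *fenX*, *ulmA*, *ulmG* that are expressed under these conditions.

Mevalonate is present, so DulQ is inactive.
Cu²⁺ is absent, so NerN is inactive.
Required activator NerN is absent, so *dovU* is not transcribed.
→ *dovU* is OFF.
c-di-GMP is absent, so HolG is active.
FenC is produced constitutively and is active.
With repressor HolG bound, *fenX* is not transcribed.
→ *fenX* is OFF.
MoO₄²⁻ is present, so ElnZ is inactive.
With no repressor bound, *cilC* is transcribed.
So CilC is produced and active.
With repressor CilC bound, *ulmA* is not transcribed.
→ *ulmA* is OFF.
Xylulose is absent, so VorJ is inactive.
Shikimate is absent, so QuvY is inactive.
Mn²⁺ is present, so VelT is inactive.
No activator is available at the *ulmH* promoter, so *ulmH* is not transcribed.
So UlmH is not produced.
No activator is available at the *ulmG* promoter, so *ulmG* is not transcribed.
→ *ulmG* is OFF.
0 of the 4 genes are transcribed.

0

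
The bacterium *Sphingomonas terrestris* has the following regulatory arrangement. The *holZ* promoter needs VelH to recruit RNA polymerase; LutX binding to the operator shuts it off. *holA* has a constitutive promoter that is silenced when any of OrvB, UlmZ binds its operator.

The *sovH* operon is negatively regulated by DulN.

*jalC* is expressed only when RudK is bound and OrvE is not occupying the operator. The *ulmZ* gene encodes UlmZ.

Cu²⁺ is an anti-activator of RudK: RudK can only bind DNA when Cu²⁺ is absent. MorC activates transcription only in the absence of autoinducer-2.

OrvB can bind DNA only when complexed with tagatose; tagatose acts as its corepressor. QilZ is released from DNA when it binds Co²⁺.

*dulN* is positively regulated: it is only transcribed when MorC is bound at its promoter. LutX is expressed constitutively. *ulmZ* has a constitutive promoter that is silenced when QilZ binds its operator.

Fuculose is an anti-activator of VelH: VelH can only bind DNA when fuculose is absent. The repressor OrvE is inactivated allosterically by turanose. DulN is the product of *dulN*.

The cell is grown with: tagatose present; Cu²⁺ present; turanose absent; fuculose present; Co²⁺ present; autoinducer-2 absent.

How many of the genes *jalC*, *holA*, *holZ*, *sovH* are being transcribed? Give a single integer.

Cu²⁺ is present, so RudK is inactive.
Turanose is absent, so OrvE is active.
With repressor OrvE bound, *jalC* is not transcribed.
→ *jalC* is OFF.
Tagatose is present, so OrvB is active.
Co²⁺ is present, so QilZ is inactive.
With no repressor bound, *ulmZ* is transcribed.
So UlmZ is produced and active.
With repressor OrvB bound, *holA* is not transcribed.
→ *holA* is OFF.
LutX is produced constitutively and is active.
Fuculose is present, so VelH is inactive.
With repressor LutX bound, *holZ* is not transcribed.
→ *holZ* is OFF.
Autoinducer-2 is absent, so MorC is active.
No repressor is bound and MorC is active, so *dulN* is transcribed.
So DulN is produced and active.
With repressor DulN bound, *sovH* is not transcribed.
→ *sovH* is OFF.
0 of the 4 genes are transcribed.

0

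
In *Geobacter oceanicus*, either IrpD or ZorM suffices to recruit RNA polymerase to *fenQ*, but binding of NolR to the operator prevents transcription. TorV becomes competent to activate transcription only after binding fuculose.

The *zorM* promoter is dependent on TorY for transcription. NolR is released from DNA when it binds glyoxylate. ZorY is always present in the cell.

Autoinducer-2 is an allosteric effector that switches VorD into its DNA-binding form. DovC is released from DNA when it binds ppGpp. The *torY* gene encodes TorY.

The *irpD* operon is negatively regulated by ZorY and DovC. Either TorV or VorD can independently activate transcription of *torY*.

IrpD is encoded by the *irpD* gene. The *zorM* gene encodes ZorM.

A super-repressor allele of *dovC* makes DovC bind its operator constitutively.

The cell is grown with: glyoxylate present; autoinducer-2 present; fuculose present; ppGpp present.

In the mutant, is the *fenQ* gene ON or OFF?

Glyoxylate is present, so NolR is inactive.
ZorY is produced constitutively and is active.
DovC is constitutively active in this strain.
With repressor ZorY bound, *irpD* is not transcribed.
So IrpD is not produced.
Fuculose is present, so TorV is active.
Autoinducer-2 is present, so VorD is active.
Activator TorV is present, so *torY* is transcribed.
So TorY is produced and active.
No repressor is bound and TorY is active, so *zorM* is transcribed.
So ZorM is produced and active.
Activator ZorM is present, so *fenQ* is transcribed.

ON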